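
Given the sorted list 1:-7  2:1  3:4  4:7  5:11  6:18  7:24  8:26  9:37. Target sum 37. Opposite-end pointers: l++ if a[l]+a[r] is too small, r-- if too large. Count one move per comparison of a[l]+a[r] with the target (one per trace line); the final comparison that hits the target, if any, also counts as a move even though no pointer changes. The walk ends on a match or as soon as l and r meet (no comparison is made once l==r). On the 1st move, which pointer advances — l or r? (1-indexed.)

l

[1,9] -7+37=30 <37 → l++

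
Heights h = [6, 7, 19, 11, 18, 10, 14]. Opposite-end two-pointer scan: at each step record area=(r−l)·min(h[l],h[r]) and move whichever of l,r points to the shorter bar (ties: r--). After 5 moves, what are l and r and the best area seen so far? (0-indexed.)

[0,6] min(6,14)*6=36 best=36 * → l++
[1,6] min(7,14)*5=35 best=36 → l++
[2,6] min(19,14)*4=56 best=56 * → r--
[2,5] min(19,10)*3=30 best=56 → r--
[2,4] min(19,18)*2=36 best=56 → r--

l=2, r=3, best area=56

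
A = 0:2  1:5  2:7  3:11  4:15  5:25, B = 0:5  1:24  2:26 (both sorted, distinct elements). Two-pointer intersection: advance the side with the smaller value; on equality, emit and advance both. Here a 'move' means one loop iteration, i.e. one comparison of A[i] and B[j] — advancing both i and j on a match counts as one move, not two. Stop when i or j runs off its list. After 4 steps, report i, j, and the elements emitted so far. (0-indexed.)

i=0 j=0: 2<5, i++
i=1 j=0: 5==5 emit, i++,j++
i=2 j=1: 7<24, i++
i=3 j=1: 11<24, i++

i=4, j=1, emitted=[5]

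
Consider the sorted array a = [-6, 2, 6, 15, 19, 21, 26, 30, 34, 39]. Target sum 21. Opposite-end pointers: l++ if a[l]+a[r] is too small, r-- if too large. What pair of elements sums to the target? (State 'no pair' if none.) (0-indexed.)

(2, 19)

[0,9] -6+39=33 >21 → r--
[0,8] -6+34=28 >21 → r--
[0,7] -6+30=24 >21 → r--
[0,6] -6+26=20 <21 → l++
[1,6] 2+26=28 >21 → r--
[1,5] 2+21=23 >21 → r--
[1,4] 2+19=21 → found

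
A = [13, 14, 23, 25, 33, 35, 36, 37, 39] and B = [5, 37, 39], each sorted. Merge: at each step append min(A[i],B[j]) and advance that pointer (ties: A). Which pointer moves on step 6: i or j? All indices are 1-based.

i

[i=1,j=1] A[i]=13>B[j]=5 take 5 → j++
[i=1,j=2] A[i]=13<=B[j]=37 take 13 → i++
[i=2,j=2] A[i]=14<=B[j]=37 take 14 → i++
[i=3,j=2] A[i]=23<=B[j]=37 take 23 → i++
[i=4,j=2] A[i]=25<=B[j]=37 take 25 → i++
[i=5,j=2] A[i]=33<=B[j]=37 take 33 → i++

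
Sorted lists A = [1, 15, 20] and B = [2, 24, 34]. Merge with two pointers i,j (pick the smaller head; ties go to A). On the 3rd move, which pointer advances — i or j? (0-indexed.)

i

i=0 j=0: A[i]=1<=B[j]=2 take 1, i++
i=1 j=0: A[i]=15>B[j]=2 take 2, j++
i=1 j=1: A[i]=15<=B[j]=24 take 15, i++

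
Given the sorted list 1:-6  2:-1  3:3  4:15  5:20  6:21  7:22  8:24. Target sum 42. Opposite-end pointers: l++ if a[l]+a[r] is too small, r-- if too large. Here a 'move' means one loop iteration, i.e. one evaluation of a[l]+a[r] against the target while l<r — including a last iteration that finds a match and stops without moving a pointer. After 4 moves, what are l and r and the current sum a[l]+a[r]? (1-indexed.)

l=1 r=8: -6+24=18 <42, l++
l=2 r=8: -1+24=23 <42, l++
l=3 r=8: 3+24=27 <42, l++
l=4 r=8: 15+24=39 <42, l++

l=5, r=8, sum=44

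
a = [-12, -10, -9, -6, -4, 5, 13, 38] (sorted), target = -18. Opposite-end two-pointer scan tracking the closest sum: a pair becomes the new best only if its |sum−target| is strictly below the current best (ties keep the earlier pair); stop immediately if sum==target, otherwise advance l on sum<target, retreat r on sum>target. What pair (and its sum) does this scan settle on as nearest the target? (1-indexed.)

pair (-12, -6) with sum -18 (|Δ|=0)

[1,8] -12+38=26 d=44 * → r--
[1,7] -12+13=1 d=19 * → r--
[1,6] -12+5=-7 d=11 * → r--
[1,5] -12+-4=-16 d=2 * → r--
[1,4] -12+-6=-18 d=0 * → stop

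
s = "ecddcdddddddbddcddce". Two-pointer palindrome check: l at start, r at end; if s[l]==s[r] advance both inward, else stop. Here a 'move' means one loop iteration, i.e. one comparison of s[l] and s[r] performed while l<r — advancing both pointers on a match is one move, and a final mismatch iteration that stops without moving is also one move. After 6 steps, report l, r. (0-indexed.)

l=6, r=13

[0,19] 'e'=='e' → l++,r--
[1,18] 'c'=='c' → l++,r--
[2,17] 'd'=='d' → l++,r--
[3,16] 'd'=='d' → l++,r--
[4,15] 'c'=='c' → l++,r--
[5,14] 'd'=='d' → l++,r--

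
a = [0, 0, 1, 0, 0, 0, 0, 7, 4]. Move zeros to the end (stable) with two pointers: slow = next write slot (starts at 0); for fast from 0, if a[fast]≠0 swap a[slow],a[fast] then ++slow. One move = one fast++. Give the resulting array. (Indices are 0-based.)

[1, 7, 4, 0, 0, 0, 0, 0, 0]

slow=0 fast=0: a[fast]=0, fast++
slow=0 fast=1: a[fast]=0, fast++
slow=0 fast=2: a[fast]=1≠0 swap→a[0]=1, slow++,fast++
slow=1 fast=3: a[fast]=0, fast++
slow=1 fast=4: a[fast]=0, fast++
slow=1 fast=5: a[fast]=0, fast++
slow=1 fast=6: a[fast]=0, fast++
slow=1 fast=7: a[fast]=7≠0 swap→a[1]=7, slow++,fast++
slow=2 fast=8: a[fast]=4≠0 swap→a[2]=4, slow++,fast++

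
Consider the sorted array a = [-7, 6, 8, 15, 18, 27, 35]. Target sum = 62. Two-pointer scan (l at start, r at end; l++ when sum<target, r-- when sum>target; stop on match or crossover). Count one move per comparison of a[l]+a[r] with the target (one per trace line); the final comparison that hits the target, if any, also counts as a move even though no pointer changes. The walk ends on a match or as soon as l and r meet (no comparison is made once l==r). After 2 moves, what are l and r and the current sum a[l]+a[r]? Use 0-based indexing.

l=2, r=6, sum=43

[0,6] -7+35=28 <62 → l++
[1,6] 6+35=41 <62 → l++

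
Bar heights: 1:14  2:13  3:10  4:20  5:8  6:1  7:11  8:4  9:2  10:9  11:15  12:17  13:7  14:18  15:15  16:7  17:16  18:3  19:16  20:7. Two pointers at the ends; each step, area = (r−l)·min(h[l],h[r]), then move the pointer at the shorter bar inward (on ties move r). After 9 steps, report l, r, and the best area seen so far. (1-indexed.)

l=4, r=14, best area=252

l=1 r=20: min(14,7)*19=133 best=133 *, r--
l=1 r=19: min(14,16)*18=252 best=252 *, l++
l=2 r=19: min(13,16)*17=221 best=252, l++
l=3 r=19: min(10,16)*16=160 best=252, l++
l=4 r=19: min(20,16)*15=240 best=252, r--
l=4 r=18: min(20,3)*14=42 best=252, r--
l=4 r=17: min(20,16)*13=208 best=252, r--
l=4 r=16: min(20,7)*12=84 best=252, r--
l=4 r=15: min(20,15)*11=165 best=252, r--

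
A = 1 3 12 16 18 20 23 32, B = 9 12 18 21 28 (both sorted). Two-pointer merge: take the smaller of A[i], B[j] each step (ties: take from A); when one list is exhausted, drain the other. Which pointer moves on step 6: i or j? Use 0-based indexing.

[i=0,j=0] A[i]=1<=B[j]=9 take 1 → i++
[i=1,j=0] A[i]=3<=B[j]=9 take 3 → i++
[i=2,j=0] A[i]=12>B[j]=9 take 9 → j++
[i=2,j=1] A[i]=12<=B[j]=12 take 12 → i++
[i=3,j=1] A[i]=16>B[j]=12 take 12 → j++
[i=3,j=2] A[i]=16<=B[j]=18 take 16 → i++

i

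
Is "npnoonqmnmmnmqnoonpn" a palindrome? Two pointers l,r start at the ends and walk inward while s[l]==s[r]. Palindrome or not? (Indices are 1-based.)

l=1 r=20: 'n'=='n', l++,r--
l=2 r=19: 'p'=='p', l++,r--
l=3 r=18: 'n'=='n', l++,r--
l=4 r=17: 'o'=='o', l++,r--
l=5 r=16: 'o'=='o', l++,r--
l=6 r=15: 'n'=='n', l++,r--
l=7 r=14: 'q'=='q', l++,r--
l=8 r=13: 'm'=='m', l++,r--
l=9 r=12: 'n'=='n', l++,r--
l=10 r=11: 'm'=='m', l++,r--

palindrome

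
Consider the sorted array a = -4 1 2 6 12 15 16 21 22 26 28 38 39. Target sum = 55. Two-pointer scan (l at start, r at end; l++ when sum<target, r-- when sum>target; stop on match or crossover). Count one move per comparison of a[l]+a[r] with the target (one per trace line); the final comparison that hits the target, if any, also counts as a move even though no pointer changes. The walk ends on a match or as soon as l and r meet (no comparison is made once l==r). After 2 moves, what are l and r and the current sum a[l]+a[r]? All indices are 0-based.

[0,12] -4+39=35 <55 → l++
[1,12] 1+39=40 <55 → l++

l=2, r=12, sum=41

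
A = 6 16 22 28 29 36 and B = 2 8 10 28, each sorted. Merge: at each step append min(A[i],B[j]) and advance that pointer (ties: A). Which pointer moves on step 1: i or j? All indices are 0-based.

j

[i=0,j=0] A[i]=6>B[j]=2 take 2 → j++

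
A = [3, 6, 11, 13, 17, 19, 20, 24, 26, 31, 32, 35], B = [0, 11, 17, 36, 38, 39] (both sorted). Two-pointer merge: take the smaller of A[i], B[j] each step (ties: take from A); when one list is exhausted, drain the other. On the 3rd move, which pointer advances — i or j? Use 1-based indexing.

i

[i=1,j=1] A[i]=3>B[j]=0 take 0 → j++
[i=1,j=2] A[i]=3<=B[j]=11 take 3 → i++
[i=2,j=2] A[i]=6<=B[j]=11 take 6 → i++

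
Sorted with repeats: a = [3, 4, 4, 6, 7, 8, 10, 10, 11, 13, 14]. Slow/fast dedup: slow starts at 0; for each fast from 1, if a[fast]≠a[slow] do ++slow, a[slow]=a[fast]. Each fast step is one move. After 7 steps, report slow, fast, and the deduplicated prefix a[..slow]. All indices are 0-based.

slow=5, fast=8, prefix=[3, 4, 6, 7, 8, 10]

slow=0 fast=1: a[fast]=4≠a[slow]=3 write a[1]=4, slow++,fast++
slow=1 fast=2: a[fast]=4=a[slow] dup, fast++
slow=1 fast=3: a[fast]=6≠a[slow]=4 write a[2]=6, slow++,fast++
slow=2 fast=4: a[fast]=7≠a[slow]=6 write a[3]=7, slow++,fast++
slow=3 fast=5: a[fast]=8≠a[slow]=7 write a[4]=8, slow++,fast++
slow=4 fast=6: a[fast]=10≠a[slow]=8 write a[5]=10, slow++,fast++
slow=5 fast=7: a[fast]=10=a[slow] dup, fast++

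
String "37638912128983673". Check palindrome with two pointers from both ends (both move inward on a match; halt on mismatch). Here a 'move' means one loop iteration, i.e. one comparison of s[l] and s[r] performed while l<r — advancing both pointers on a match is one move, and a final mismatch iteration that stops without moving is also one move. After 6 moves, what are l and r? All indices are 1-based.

[1,17] '3'=='3' → l++,r--
[2,16] '7'=='7' → l++,r--
[3,15] '6'=='6' → l++,r--
[4,14] '3'=='3' → l++,r--
[5,13] '8'=='8' → l++,r--
[6,12] '9'=='9' → l++,r--

l=7, r=11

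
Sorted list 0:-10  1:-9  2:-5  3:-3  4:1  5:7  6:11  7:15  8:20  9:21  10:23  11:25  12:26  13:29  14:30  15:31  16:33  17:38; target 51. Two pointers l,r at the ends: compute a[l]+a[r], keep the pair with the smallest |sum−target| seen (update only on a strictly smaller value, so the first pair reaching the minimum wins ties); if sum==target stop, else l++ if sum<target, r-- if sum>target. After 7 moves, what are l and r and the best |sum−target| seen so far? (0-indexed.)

l=7, r=17, best |Δ|=2

l=0 r=17: -10+38=28 d=23 *, l++
l=1 r=17: -9+38=29 d=22 *, l++
l=2 r=17: -5+38=33 d=18 *, l++
l=3 r=17: -3+38=35 d=16 *, l++
l=4 r=17: 1+38=39 d=12 *, l++
l=5 r=17: 7+38=45 d=6 *, l++
l=6 r=17: 11+38=49 d=2 *, l++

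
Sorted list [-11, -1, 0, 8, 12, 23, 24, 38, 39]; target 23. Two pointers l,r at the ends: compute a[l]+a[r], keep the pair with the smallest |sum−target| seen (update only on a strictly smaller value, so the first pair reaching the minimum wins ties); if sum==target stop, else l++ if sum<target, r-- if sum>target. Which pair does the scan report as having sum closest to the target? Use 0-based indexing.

pair (-1, 24) with sum 23 (|Δ|=0)

[0,8] -11+39=28 d=5 * → r--
[0,7] -11+38=27 d=4 * → r--
[0,6] -11+24=13 d=10 → l++
[1,6] -1+24=23 d=0 * → stop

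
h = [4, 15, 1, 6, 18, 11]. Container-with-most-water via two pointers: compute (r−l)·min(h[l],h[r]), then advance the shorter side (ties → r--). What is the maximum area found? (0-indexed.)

max area = 45

[0,5] min(4,11)*5=20 best=20 * → l++
[1,5] min(15,11)*4=44 best=44 * → r--
[1,4] min(15,18)*3=45 best=45 * → l++
[2,4] min(1,18)*2=2 best=45 → l++
[3,4] min(6,18)*1=6 best=45 → l++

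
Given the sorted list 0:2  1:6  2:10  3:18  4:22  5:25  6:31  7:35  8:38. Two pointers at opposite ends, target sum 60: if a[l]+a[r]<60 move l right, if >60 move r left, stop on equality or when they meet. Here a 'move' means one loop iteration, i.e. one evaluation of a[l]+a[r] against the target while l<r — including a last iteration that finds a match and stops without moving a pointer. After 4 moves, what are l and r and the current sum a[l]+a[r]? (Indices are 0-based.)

[0,8] 2+38=40 <60 → l++
[1,8] 6+38=44 <60 → l++
[2,8] 10+38=48 <60 → l++
[3,8] 18+38=56 <60 → l++

l=4, r=8, sum=60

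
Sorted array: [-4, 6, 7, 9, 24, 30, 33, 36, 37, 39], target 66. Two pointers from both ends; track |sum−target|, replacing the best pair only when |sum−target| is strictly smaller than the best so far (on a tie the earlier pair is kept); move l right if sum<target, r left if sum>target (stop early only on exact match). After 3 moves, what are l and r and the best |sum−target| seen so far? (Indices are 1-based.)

[1,10] -4+39=35 d=31 * → l++
[2,10] 6+39=45 d=21 * → l++
[3,10] 7+39=46 d=20 * → l++

l=4, r=10, best |Δ|=20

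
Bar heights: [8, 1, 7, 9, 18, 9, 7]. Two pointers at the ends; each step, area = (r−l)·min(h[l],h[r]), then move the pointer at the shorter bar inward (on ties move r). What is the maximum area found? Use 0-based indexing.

[0,6] min(8,7)*6=42 best=42 * → r--
[0,5] min(8,9)*5=40 best=42 → l++
[1,5] min(1,9)*4=4 best=42 → l++
[2,5] min(7,9)*3=21 best=42 → l++
[3,5] min(9,9)*2=18 best=42 → r--
[3,4] min(9,18)*1=9 best=42 → l++

max area = 42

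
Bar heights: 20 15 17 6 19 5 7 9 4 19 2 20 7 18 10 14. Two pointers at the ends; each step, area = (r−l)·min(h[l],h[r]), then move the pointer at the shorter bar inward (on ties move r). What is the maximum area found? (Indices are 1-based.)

[1,16] min(20,14)*15=210 best=210 * → r--
[1,15] min(20,10)*14=140 best=210 → r--
[1,14] min(20,18)*13=234 best=234 * → r--
[1,13] min(20,7)*12=84 best=234 → r--
[1,12] min(20,20)*11=220 best=234 → r--
[1,11] min(20,2)*10=20 best=234 → r--
[1,10] min(20,19)*9=171 best=234 → r--
[1,9] min(20,4)*8=32 best=234 → r--
[1,8] min(20,9)*7=63 best=234 → r--
[1,7] min(20,7)*6=42 best=234 → r--
[1,6] min(20,5)*5=25 best=234 → r--
[1,5] min(20,19)*4=76 best=234 → r--
[1,4] min(20,6)*3=18 best=234 → r--
[1,3] min(20,17)*2=34 best=234 → r--
[1,2] min(20,15)*1=15 best=234 → r--

max area = 234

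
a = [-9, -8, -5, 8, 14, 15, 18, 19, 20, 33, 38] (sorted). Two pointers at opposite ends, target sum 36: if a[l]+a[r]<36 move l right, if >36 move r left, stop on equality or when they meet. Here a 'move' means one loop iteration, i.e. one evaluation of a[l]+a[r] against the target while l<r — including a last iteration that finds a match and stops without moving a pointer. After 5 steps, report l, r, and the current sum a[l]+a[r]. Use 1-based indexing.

l=1 r=11: -9+38=29 <36, l++
l=2 r=11: -8+38=30 <36, l++
l=3 r=11: -5+38=33 <36, l++
l=4 r=11: 8+38=46 >36, r--
l=4 r=10: 8+33=41 >36, r--

l=4, r=9, sum=28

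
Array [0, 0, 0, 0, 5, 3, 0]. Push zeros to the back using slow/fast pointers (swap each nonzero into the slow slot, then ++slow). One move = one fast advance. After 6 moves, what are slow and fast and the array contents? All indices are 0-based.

slow=2, fast=6, a=[5, 3, 0, 0, 0, 0, 0]

slow=0 fast=0: a[fast]=0, fast++
slow=0 fast=1: a[fast]=0, fast++
slow=0 fast=2: a[fast]=0, fast++
slow=0 fast=3: a[fast]=0, fast++
slow=0 fast=4: a[fast]=5≠0 swap→a[0]=5, slow++,fast++
slow=1 fast=5: a[fast]=3≠0 swap→a[1]=3, slow++,fast++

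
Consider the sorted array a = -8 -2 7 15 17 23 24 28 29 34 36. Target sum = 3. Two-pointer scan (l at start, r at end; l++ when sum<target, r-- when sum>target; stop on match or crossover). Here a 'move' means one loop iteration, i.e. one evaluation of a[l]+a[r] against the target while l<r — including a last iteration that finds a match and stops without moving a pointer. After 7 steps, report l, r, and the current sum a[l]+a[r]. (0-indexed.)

[0,10] -8+36=28 >3 → r--
[0,9] -8+34=26 >3 → r--
[0,8] -8+29=21 >3 → r--
[0,7] -8+28=20 >3 → r--
[0,6] -8+24=16 >3 → r--
[0,5] -8+23=15 >3 → r--
[0,4] -8+17=9 >3 → r--

l=0, r=3, sum=7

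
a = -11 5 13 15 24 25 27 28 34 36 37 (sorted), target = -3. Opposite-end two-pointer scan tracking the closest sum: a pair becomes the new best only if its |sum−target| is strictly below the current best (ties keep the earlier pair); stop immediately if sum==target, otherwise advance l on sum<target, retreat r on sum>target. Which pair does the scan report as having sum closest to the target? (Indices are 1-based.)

l=1 r=11: -11+37=26 d=29 *, r--
l=1 r=10: -11+36=25 d=28 *, r--
l=1 r=9: -11+34=23 d=26 *, r--
l=1 r=8: -11+28=17 d=20 *, r--
l=1 r=7: -11+27=16 d=19 *, r--
l=1 r=6: -11+25=14 d=17 *, r--
l=1 r=5: -11+24=13 d=16 *, r--
l=1 r=4: -11+15=4 d=7 *, r--
l=1 r=3: -11+13=2 d=5 *, r--
l=1 r=2: -11+5=-6 d=3 *, l++

pair (-11, 5) with sum -6 (|Δ|=3)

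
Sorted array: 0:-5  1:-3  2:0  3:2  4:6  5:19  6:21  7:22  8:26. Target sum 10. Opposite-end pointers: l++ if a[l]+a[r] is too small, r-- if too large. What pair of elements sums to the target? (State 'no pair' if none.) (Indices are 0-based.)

[0,8] -5+26=21 >10 → r--
[0,7] -5+22=17 >10 → r--
[0,6] -5+21=16 >10 → r--
[0,5] -5+19=14 >10 → r--
[0,4] -5+6=1 <10 → l++
[1,4] -3+6=3 <10 → l++
[2,4] 0+6=6 <10 → l++
[3,4] 2+6=8 <10 → l++

no pair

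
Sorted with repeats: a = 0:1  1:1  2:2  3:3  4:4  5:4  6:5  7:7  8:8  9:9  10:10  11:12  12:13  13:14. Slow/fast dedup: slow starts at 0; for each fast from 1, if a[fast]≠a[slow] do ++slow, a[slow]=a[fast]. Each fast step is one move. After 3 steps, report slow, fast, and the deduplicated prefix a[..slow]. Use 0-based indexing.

(s=0,f=1) a[fast]=1=a[slow] dup → fast++
(s=0,f=2) a[fast]=2≠a[slow]=1 write a[1]=2 → slow++,fast++
(s=1,f=3) a[fast]=3≠a[slow]=2 write a[2]=3 → slow++,fast++

slow=2, fast=4, prefix=[1, 2, 3]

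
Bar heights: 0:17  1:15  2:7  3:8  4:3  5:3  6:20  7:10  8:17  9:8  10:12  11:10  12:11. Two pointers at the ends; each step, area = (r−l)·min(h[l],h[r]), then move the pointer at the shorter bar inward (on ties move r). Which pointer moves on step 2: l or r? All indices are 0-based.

r

l=0 r=12: min(17,11)*12=132 best=132 *, r--
l=0 r=11: min(17,10)*11=110 best=132, r--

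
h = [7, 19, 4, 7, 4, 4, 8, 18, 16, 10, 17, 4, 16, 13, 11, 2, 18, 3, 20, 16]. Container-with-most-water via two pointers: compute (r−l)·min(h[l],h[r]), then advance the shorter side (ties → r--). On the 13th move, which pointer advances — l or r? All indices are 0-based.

[0,19] min(7,16)*19=133 best=133 * → l++
[1,19] min(19,16)*18=288 best=288 * → r--
[1,18] min(19,20)*17=323 best=323 * → l++
[2,18] min(4,20)*16=64 best=323 → l++
[3,18] min(7,20)*15=105 best=323 → l++
[4,18] min(4,20)*14=56 best=323 → l++
[5,18] min(4,20)*13=52 best=323 → l++
[6,18] min(8,20)*12=96 best=323 → l++
[7,18] min(18,20)*11=198 best=323 → l++
[8,18] min(16,20)*10=160 best=323 → l++
[9,18] min(10,20)*9=90 best=323 → l++
[10,18] min(17,20)*8=136 best=323 → l++
[11,18] min(4,20)*7=28 best=323 → l++

l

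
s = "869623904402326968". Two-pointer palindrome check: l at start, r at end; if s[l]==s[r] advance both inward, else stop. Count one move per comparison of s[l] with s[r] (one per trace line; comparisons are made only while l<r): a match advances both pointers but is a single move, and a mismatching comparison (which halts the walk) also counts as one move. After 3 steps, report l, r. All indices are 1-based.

l=4, r=15

[1,18] '8'=='8' → l++,r--
[2,17] '6'=='6' → l++,r--
[3,16] '9'=='9' → l++,r--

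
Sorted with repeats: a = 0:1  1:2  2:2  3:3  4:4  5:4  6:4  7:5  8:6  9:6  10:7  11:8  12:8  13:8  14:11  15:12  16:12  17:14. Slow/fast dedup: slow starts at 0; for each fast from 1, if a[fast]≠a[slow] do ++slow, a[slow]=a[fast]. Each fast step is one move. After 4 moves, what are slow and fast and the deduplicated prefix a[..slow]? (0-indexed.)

slow=3, fast=5, prefix=[1, 2, 3, 4]

slow=0 fast=1: a[fast]=2≠a[slow]=1 write a[1]=2, slow++,fast++
slow=1 fast=2: a[fast]=2=a[slow] dup, fast++
slow=1 fast=3: a[fast]=3≠a[slow]=2 write a[2]=3, slow++,fast++
slow=2 fast=4: a[fast]=4≠a[slow]=3 write a[3]=4, slow++,fast++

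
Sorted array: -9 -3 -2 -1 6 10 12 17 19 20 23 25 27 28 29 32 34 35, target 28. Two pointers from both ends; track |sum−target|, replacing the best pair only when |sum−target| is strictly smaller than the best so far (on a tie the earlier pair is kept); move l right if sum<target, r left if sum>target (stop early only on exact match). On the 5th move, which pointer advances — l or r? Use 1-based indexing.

l=1 r=18: -9+35=26 d=2 *, l++
l=2 r=18: -3+35=32 d=4, r--
l=2 r=17: -3+34=31 d=3, r--
l=2 r=16: -3+32=29 d=1 *, r--
l=2 r=15: -3+29=26 d=2, l++

l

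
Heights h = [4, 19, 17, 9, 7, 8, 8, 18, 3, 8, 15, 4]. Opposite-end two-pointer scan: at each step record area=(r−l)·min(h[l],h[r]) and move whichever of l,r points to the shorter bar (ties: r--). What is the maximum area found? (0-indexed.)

max area = 135

l=0 r=11: min(4,4)*11=44 best=44 *, r--
l=0 r=10: min(4,15)*10=40 best=44, l++
l=1 r=10: min(19,15)*9=135 best=135 *, r--
l=1 r=9: min(19,8)*8=64 best=135, r--
l=1 r=8: min(19,3)*7=21 best=135, r--
l=1 r=7: min(19,18)*6=108 best=135, r--
l=1 r=6: min(19,8)*5=40 best=135, r--
l=1 r=5: min(19,8)*4=32 best=135, r--
l=1 r=4: min(19,7)*3=21 best=135, r--
l=1 r=3: min(19,9)*2=18 best=135, r--
l=1 r=2: min(19,17)*1=17 best=135, r--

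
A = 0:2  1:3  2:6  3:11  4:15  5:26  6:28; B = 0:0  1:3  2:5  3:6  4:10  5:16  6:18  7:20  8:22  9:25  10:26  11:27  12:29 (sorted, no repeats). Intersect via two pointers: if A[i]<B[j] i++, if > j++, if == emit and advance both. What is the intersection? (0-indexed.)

intersection = [3, 6, 26]

[i=0,j=0] 2>0 → j++
[i=0,j=1] 2<3 → i++
[i=1,j=1] 3==3 emit → i++,j++
[i=2,j=2] 6>5 → j++
[i=2,j=3] 6==6 emit → i++,j++
[i=3,j=4] 11>10 → j++
[i=3,j=5] 11<16 → i++
[i=4,j=5] 15<16 → i++
[i=5,j=5] 26>16 → j++
[i=5,j=6] 26>18 → j++
[i=5,j=7] 26>20 → j++
[i=5,j=8] 26>22 → j++
[i=5,j=9] 26>25 → j++
[i=5,j=10] 26==26 emit → i++,j++
[i=6,j=11] 28>27 → j++
[i=6,j=12] 28<29 → i++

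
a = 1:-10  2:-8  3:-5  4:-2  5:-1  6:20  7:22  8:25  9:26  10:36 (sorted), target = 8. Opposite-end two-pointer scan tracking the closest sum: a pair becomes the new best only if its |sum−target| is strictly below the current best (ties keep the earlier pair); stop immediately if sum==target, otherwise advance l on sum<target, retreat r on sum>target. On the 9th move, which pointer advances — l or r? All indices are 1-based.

l

l=1 r=10: -10+36=26 d=18 *, r--
l=1 r=9: -10+26=16 d=8 *, r--
l=1 r=8: -10+25=15 d=7 *, r--
l=1 r=7: -10+22=12 d=4 *, r--
l=1 r=6: -10+20=10 d=2 *, r--
l=1 r=5: -10+-1=-11 d=19, l++
l=2 r=5: -8+-1=-9 d=17, l++
l=3 r=5: -5+-1=-6 d=14, l++
l=4 r=5: -2+-1=-3 d=11, l++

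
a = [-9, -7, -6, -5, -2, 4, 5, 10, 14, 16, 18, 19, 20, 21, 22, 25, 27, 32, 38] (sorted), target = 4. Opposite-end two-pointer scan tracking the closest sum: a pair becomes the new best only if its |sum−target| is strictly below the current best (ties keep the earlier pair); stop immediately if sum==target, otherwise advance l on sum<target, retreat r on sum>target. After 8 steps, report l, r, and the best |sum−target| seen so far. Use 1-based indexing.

l=1 r=19: -9+38=29 d=25 *, r--
l=1 r=18: -9+32=23 d=19 *, r--
l=1 r=17: -9+27=18 d=14 *, r--
l=1 r=16: -9+25=16 d=12 *, r--
l=1 r=15: -9+22=13 d=9 *, r--
l=1 r=14: -9+21=12 d=8 *, r--
l=1 r=13: -9+20=11 d=7 *, r--
l=1 r=12: -9+19=10 d=6 *, r--

l=1, r=11, best |Δ|=6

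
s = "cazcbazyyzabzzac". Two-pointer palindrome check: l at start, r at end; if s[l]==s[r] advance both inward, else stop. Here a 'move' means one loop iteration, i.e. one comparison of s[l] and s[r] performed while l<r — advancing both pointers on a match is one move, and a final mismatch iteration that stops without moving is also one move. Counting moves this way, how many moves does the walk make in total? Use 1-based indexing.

l=1 r=16: 'c'=='c', l++,r--
l=2 r=15: 'a'=='a', l++,r--
l=3 r=14: 'z'=='z', l++,r--
l=4 r=13: 'c'!='z', stop

4 moves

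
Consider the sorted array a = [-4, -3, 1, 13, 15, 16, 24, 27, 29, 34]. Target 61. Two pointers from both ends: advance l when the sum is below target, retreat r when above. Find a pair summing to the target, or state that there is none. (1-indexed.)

(27, 34)

[1,10] -4+34=30 <61 → l++
[2,10] -3+34=31 <61 → l++
[3,10] 1+34=35 <61 → l++
[4,10] 13+34=47 <61 → l++
[5,10] 15+34=49 <61 → l++
[6,10] 16+34=50 <61 → l++
[7,10] 24+34=58 <61 → l++
[8,10] 27+34=61 → found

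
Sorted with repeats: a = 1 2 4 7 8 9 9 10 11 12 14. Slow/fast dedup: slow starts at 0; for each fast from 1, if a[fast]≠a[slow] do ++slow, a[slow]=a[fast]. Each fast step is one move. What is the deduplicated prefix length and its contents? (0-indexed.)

length 10; prefix = [1, 2, 4, 7, 8, 9, 10, 11, 12, 14]

slow=0 fast=1: a[fast]=2≠a[slow]=1 write a[1]=2, slow++,fast++
slow=1 fast=2: a[fast]=4≠a[slow]=2 write a[2]=4, slow++,fast++
slow=2 fast=3: a[fast]=7≠a[slow]=4 write a[3]=7, slow++,fast++
slow=3 fast=4: a[fast]=8≠a[slow]=7 write a[4]=8, slow++,fast++
slow=4 fast=5: a[fast]=9≠a[slow]=8 write a[5]=9, slow++,fast++
slow=5 fast=6: a[fast]=9=a[slow] dup, fast++
slow=5 fast=7: a[fast]=10≠a[slow]=9 write a[6]=10, slow++,fast++
slow=6 fast=8: a[fast]=11≠a[slow]=10 write a[7]=11, slow++,fast++
slow=7 fast=9: a[fast]=12≠a[slow]=11 write a[8]=12, slow++,fast++
slow=8 fast=10: a[fast]=14≠a[slow]=12 write a[9]=14, slow++,fast++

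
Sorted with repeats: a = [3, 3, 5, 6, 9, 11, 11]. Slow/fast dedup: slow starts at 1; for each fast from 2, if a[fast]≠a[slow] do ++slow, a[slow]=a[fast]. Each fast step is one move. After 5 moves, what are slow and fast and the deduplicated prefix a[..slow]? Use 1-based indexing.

slow=5, fast=7, prefix=[3, 5, 6, 9, 11]

slow=1 fast=2: a[fast]=3=a[slow] dup, fast++
slow=1 fast=3: a[fast]=5≠a[slow]=3 write a[2]=5, slow++,fast++
slow=2 fast=4: a[fast]=6≠a[slow]=5 write a[3]=6, slow++,fast++
slow=3 fast=5: a[fast]=9≠a[slow]=6 write a[4]=9, slow++,fast++
slow=4 fast=6: a[fast]=11≠a[slow]=9 write a[5]=11, slow++,fast++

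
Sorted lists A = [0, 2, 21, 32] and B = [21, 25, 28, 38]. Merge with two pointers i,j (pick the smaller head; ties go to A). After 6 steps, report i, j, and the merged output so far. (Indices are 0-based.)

[i=0,j=0] A[i]=0<=B[j]=21 take 0 → i++
[i=1,j=0] A[i]=2<=B[j]=21 take 2 → i++
[i=2,j=0] A[i]=21<=B[j]=21 take 21 → i++
[i=3,j=0] A[i]=32>B[j]=21 take 21 → j++
[i=3,j=1] A[i]=32>B[j]=25 take 25 → j++
[i=3,j=2] A[i]=32>B[j]=28 take 28 → j++

i=3, j=3, merged so far=[0, 2, 21, 21, 25, 28]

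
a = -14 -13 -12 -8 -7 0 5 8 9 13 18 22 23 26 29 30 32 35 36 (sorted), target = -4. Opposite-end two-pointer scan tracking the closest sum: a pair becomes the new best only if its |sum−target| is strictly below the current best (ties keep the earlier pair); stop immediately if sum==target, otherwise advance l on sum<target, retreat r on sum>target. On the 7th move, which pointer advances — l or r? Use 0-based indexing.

r

[0,18] -14+36=22 d=26 * → r--
[0,17] -14+35=21 d=25 * → r--
[0,16] -14+32=18 d=22 * → r--
[0,15] -14+30=16 d=20 * → r--
[0,14] -14+29=15 d=19 * → r--
[0,13] -14+26=12 d=16 * → r--
[0,12] -14+23=9 d=13 * → r--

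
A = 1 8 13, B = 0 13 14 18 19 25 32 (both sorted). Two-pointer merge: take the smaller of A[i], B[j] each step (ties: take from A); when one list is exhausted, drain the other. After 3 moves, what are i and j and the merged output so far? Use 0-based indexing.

i=2, j=1, merged so far=[0, 1, 8]

i=0 j=0: A[i]=1>B[j]=0 take 0, j++
i=0 j=1: A[i]=1<=B[j]=13 take 1, i++
i=1 j=1: A[i]=8<=B[j]=13 take 8, i++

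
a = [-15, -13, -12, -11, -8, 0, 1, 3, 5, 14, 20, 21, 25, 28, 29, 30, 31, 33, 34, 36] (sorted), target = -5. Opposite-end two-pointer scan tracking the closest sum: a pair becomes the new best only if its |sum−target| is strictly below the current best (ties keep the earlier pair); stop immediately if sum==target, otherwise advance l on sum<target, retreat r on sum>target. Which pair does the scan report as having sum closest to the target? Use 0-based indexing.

l=0 r=19: -15+36=21 d=26 *, r--
l=0 r=18: -15+34=19 d=24 *, r--
l=0 r=17: -15+33=18 d=23 *, r--
l=0 r=16: -15+31=16 d=21 *, r--
l=0 r=15: -15+30=15 d=20 *, r--
l=0 r=14: -15+29=14 d=19 *, r--
l=0 r=13: -15+28=13 d=18 *, r--
l=0 r=12: -15+25=10 d=15 *, r--
l=0 r=11: -15+21=6 d=11 *, r--
l=0 r=10: -15+20=5 d=10 *, r--
l=0 r=9: -15+14=-1 d=4 *, r--
l=0 r=8: -15+5=-10 d=5, l++
l=1 r=8: -13+5=-8 d=3 *, l++
l=2 r=8: -12+5=-7 d=2 *, l++
l=3 r=8: -11+5=-6 d=1 *, l++
l=4 r=8: -8+5=-3 d=2, r--
l=4 r=7: -8+3=-5 d=0 *, stop

pair (-8, 3) with sum -5 (|Δ|=0)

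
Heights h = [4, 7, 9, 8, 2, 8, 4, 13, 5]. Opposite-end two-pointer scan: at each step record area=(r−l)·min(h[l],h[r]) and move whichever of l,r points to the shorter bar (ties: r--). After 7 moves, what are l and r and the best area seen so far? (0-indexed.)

l=6, r=7, best area=45

l=0 r=8: min(4,5)*8=32 best=32 *, l++
l=1 r=8: min(7,5)*7=35 best=35 *, r--
l=1 r=7: min(7,13)*6=42 best=42 *, l++
l=2 r=7: min(9,13)*5=45 best=45 *, l++
l=3 r=7: min(8,13)*4=32 best=45, l++
l=4 r=7: min(2,13)*3=6 best=45, l++
l=5 r=7: min(8,13)*2=16 best=45, l++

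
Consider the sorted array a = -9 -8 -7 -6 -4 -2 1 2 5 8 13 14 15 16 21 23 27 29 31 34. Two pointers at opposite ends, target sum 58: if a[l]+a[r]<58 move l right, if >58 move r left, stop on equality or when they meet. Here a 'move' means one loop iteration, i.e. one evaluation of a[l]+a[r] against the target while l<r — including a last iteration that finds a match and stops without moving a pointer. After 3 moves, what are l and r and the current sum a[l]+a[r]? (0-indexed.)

l=0 r=19: -9+34=25 <58, l++
l=1 r=19: -8+34=26 <58, l++
l=2 r=19: -7+34=27 <58, l++

l=3, r=19, sum=28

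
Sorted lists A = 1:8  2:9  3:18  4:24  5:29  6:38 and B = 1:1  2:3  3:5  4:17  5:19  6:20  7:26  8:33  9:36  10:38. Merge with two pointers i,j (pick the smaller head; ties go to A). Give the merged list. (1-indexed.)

i=1 j=1: A[i]=8>B[j]=1 take 1, j++
i=1 j=2: A[i]=8>B[j]=3 take 3, j++
i=1 j=3: A[i]=8>B[j]=5 take 5, j++
i=1 j=4: A[i]=8<=B[j]=17 take 8, i++
i=2 j=4: A[i]=9<=B[j]=17 take 9, i++
i=3 j=4: A[i]=18>B[j]=17 take 17, j++
i=3 j=5: A[i]=18<=B[j]=19 take 18, i++
i=4 j=5: A[i]=24>B[j]=19 take 19, j++
i=4 j=6: A[i]=24>B[j]=20 take 20, j++
i=4 j=7: A[i]=24<=B[j]=26 take 24, i++
i=5 j=7: A[i]=29>B[j]=26 take 26, j++
i=5 j=8: A[i]=29<=B[j]=33 take 29, i++
i=6 j=8: A[i]=38>B[j]=33 take 33, j++
i=6 j=9: A[i]=38>B[j]=36 take 36, j++
i=6 j=10: A[i]=38<=B[j]=38 take 38, i++
i=7 j=10: A done, take B[j]=38, j++

[1, 3, 5, 8, 9, 17, 18, 19, 20, 24, 26, 29, 33, 36, 38, 38]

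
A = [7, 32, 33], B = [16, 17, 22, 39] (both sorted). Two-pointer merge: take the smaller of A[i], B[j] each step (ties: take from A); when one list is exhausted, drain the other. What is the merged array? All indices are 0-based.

[7, 16, 17, 22, 32, 33, 39]

[i=0,j=0] A[i]=7<=B[j]=16 take 7 → i++
[i=1,j=0] A[i]=32>B[j]=16 take 16 → j++
[i=1,j=1] A[i]=32>B[j]=17 take 17 → j++
[i=1,j=2] A[i]=32>B[j]=22 take 22 → j++
[i=1,j=3] A[i]=32<=B[j]=39 take 32 → i++
[i=2,j=3] A[i]=33<=B[j]=39 take 33 → i++
[i=3,j=3] A done, take B[j]=39 → j++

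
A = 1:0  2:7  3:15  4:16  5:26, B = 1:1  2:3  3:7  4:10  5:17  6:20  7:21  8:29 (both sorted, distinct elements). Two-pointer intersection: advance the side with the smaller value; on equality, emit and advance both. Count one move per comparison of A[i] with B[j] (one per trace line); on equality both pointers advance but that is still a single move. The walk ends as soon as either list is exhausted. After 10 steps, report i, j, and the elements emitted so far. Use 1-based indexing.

i=5, j=8, emitted=[7]

[i=1,j=1] 0<1 → i++
[i=2,j=1] 7>1 → j++
[i=2,j=2] 7>3 → j++
[i=2,j=3] 7==7 emit → i++,j++
[i=3,j=4] 15>10 → j++
[i=3,j=5] 15<17 → i++
[i=4,j=5] 16<17 → i++
[i=5,j=5] 26>17 → j++
[i=5,j=6] 26>20 → j++
[i=5,j=7] 26>21 → j++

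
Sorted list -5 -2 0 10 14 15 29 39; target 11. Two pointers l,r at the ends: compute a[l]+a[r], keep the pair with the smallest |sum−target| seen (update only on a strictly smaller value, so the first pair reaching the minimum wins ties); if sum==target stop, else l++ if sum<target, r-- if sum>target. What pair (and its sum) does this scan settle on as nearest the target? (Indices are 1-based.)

pair (-5, 15) with sum 10 (|Δ|=1)

[1,8] -5+39=34 d=23 * → r--
[1,7] -5+29=24 d=13 * → r--
[1,6] -5+15=10 d=1 * → l++
[2,6] -2+15=13 d=2 → r--
[2,5] -2+14=12 d=1 → r--
[2,4] -2+10=8 d=3 → l++
[3,4] 0+10=10 d=1 → l++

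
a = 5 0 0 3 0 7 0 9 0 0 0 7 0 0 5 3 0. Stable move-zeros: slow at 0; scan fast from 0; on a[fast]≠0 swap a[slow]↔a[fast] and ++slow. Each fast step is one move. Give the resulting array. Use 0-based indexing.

[5, 3, 7, 9, 7, 5, 3, 0, 0, 0, 0, 0, 0, 0, 0, 0, 0]

slow=0 fast=0: a[fast]=5≠0 swap→a[0]=5, slow++,fast++
slow=1 fast=1: a[fast]=0, fast++
slow=1 fast=2: a[fast]=0, fast++
slow=1 fast=3: a[fast]=3≠0 swap→a[1]=3, slow++,fast++
slow=2 fast=4: a[fast]=0, fast++
slow=2 fast=5: a[fast]=7≠0 swap→a[2]=7, slow++,fast++
slow=3 fast=6: a[fast]=0, fast++
slow=3 fast=7: a[fast]=9≠0 swap→a[3]=9, slow++,fast++
slow=4 fast=8: a[fast]=0, fast++
slow=4 fast=9: a[fast]=0, fast++
slow=4 fast=10: a[fast]=0, fast++
slow=4 fast=11: a[fast]=7≠0 swap→a[4]=7, slow++,fast++
slow=5 fast=12: a[fast]=0, fast++
slow=5 fast=13: a[fast]=0, fast++
slow=5 fast=14: a[fast]=5≠0 swap→a[5]=5, slow++,fast++
slow=6 fast=15: a[fast]=3≠0 swap→a[6]=3, slow++,fast++
slow=7 fast=16: a[fast]=0, fast++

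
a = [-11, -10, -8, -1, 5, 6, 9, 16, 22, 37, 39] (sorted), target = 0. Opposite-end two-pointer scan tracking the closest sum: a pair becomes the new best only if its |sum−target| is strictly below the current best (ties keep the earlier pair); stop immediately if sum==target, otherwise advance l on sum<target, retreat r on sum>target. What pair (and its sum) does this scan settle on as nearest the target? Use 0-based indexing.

pair (-10, 9) with sum -1 (|Δ|=1)

l=0 r=10: -11+39=28 d=28 *, r--
l=0 r=9: -11+37=26 d=26 *, r--
l=0 r=8: -11+22=11 d=11 *, r--
l=0 r=7: -11+16=5 d=5 *, r--
l=0 r=6: -11+9=-2 d=2 *, l++
l=1 r=6: -10+9=-1 d=1 *, l++
l=2 r=6: -8+9=1 d=1, r--
l=2 r=5: -8+6=-2 d=2, l++
l=3 r=5: -1+6=5 d=5, r--
l=3 r=4: -1+5=4 d=4, r--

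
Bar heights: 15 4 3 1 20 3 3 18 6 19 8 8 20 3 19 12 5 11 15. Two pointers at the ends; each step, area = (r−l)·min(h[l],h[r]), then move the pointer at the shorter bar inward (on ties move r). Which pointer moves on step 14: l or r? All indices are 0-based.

r

[0,18] min(15,15)*18=270 best=270 * → r--
[0,17] min(15,11)*17=187 best=270 → r--
[0,16] min(15,5)*16=80 best=270 → r--
[0,15] min(15,12)*15=180 best=270 → r--
[0,14] min(15,19)*14=210 best=270 → l++
[1,14] min(4,19)*13=52 best=270 → l++
[2,14] min(3,19)*12=36 best=270 → l++
[3,14] min(1,19)*11=11 best=270 → l++
[4,14] min(20,19)*10=190 best=270 → r--
[4,13] min(20,3)*9=27 best=270 → r--
[4,12] min(20,20)*8=160 best=270 → r--
[4,11] min(20,8)*7=56 best=270 → r--
[4,10] min(20,8)*6=48 best=270 → r--
[4,9] min(20,19)*5=95 best=270 → r--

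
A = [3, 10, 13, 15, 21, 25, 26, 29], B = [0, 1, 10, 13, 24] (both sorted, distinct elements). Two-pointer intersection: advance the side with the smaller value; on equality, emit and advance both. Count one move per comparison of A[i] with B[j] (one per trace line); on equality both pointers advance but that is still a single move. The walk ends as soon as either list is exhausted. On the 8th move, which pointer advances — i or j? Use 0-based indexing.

[i=0,j=0] 3>0 → j++
[i=0,j=1] 3>1 → j++
[i=0,j=2] 3<10 → i++
[i=1,j=2] 10==10 emit → i++,j++
[i=2,j=3] 13==13 emit → i++,j++
[i=3,j=4] 15<24 → i++
[i=4,j=4] 21<24 → i++
[i=5,j=4] 25>24 → j++

j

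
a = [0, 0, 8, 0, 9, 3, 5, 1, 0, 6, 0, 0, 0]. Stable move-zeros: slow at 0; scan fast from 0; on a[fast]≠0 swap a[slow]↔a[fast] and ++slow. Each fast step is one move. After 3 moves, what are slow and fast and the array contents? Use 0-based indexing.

(s=0,f=0) a[fast]=0 → fast++
(s=0,f=1) a[fast]=0 → fast++
(s=0,f=2) a[fast]=8≠0 swap→a[0]=8 → slow++,fast++

slow=1, fast=3, a=[8, 0, 0, 0, 9, 3, 5, 1, 0, 6, 0, 0, 0]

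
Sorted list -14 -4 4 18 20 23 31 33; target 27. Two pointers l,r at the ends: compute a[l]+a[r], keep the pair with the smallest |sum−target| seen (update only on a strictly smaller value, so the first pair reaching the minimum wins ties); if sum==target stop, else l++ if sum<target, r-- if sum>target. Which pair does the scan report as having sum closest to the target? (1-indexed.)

[1,8] -14+33=19 d=8 * → l++
[2,8] -4+33=29 d=2 * → r--
[2,7] -4+31=27 d=0 * → stop

pair (-4, 31) with sum 27 (|Δ|=0)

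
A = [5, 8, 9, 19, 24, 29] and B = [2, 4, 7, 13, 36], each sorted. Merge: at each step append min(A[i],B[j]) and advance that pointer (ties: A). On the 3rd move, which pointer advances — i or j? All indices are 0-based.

[i=0,j=0] A[i]=5>B[j]=2 take 2 → j++
[i=0,j=1] A[i]=5>B[j]=4 take 4 → j++
[i=0,j=2] A[i]=5<=B[j]=7 take 5 → i++

i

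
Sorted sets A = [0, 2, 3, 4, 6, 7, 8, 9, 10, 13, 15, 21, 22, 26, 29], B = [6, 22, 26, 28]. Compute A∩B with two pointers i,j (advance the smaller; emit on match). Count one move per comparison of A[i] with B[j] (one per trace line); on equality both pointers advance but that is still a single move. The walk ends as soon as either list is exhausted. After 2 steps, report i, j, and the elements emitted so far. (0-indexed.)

[i=0,j=0] 0<6 → i++
[i=1,j=0] 2<6 → i++

i=2, j=0, emitted=[]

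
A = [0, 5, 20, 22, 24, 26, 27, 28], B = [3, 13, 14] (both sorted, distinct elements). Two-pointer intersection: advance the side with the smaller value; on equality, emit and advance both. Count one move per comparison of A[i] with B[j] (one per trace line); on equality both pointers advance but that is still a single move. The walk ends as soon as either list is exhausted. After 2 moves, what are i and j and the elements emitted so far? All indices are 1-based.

i=1 j=1: 0<3, i++
i=2 j=1: 5>3, j++

i=2, j=2, emitted=[]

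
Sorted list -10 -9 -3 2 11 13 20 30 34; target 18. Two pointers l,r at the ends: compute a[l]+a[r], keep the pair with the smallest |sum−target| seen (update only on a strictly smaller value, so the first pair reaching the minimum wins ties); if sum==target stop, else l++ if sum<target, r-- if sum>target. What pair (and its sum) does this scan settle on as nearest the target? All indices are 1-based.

l=1 r=9: -10+34=24 d=6 *, r--
l=1 r=8: -10+30=20 d=2 *, r--
l=1 r=7: -10+20=10 d=8, l++
l=2 r=7: -9+20=11 d=7, l++
l=3 r=7: -3+20=17 d=1 *, l++
l=4 r=7: 2+20=22 d=4, r--
l=4 r=6: 2+13=15 d=3, l++
l=5 r=6: 11+13=24 d=6, r--

pair (-3, 20) with sum 17 (|Δ|=1)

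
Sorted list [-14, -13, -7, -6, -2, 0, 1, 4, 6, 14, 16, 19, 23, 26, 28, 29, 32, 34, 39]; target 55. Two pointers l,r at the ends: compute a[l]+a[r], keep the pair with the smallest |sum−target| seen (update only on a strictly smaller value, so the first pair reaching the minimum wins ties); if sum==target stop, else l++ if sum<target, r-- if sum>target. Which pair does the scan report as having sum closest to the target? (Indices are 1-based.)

pair (16, 39) with sum 55 (|Δ|=0)

[1,19] -14+39=25 d=30 * → l++
[2,19] -13+39=26 d=29 * → l++
[3,19] -7+39=32 d=23 * → l++
[4,19] -6+39=33 d=22 * → l++
[5,19] -2+39=37 d=18 * → l++
[6,19] 0+39=39 d=16 * → l++
[7,19] 1+39=40 d=15 * → l++
[8,19] 4+39=43 d=12 * → l++
[9,19] 6+39=45 d=10 * → l++
[10,19] 14+39=53 d=2 * → l++
[11,19] 16+39=55 d=0 * → stop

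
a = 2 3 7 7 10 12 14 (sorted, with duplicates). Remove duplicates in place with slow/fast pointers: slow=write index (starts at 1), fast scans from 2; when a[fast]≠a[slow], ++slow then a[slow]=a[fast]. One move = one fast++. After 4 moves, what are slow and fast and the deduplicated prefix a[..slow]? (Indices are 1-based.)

slow=4, fast=6, prefix=[2, 3, 7, 10]

slow=1 fast=2: a[fast]=3≠a[slow]=2 write a[2]=3, slow++,fast++
slow=2 fast=3: a[fast]=7≠a[slow]=3 write a[3]=7, slow++,fast++
slow=3 fast=4: a[fast]=7=a[slow] dup, fast++
slow=3 fast=5: a[fast]=10≠a[slow]=7 write a[4]=10, slow++,fast++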